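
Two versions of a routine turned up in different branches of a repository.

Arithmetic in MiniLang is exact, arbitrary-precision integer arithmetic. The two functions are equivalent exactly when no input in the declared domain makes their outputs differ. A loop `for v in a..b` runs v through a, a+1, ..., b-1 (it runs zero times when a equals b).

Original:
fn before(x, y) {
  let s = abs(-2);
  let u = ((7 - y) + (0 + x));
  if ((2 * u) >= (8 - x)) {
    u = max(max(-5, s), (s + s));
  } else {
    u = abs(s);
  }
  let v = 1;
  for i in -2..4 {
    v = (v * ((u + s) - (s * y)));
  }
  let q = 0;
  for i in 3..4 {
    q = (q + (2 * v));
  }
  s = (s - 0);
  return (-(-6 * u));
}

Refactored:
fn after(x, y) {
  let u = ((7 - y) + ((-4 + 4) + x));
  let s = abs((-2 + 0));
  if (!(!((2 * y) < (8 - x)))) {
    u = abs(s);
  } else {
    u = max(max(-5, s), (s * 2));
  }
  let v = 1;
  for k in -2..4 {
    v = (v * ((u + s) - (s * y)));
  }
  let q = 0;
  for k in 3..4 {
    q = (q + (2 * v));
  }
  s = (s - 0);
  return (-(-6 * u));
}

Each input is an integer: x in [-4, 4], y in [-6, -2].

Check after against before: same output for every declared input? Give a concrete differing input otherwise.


x=-4, y=-6 yields 24 from before but 12 from after.
verdict: not equivalent; witness: x=-4, y=-6


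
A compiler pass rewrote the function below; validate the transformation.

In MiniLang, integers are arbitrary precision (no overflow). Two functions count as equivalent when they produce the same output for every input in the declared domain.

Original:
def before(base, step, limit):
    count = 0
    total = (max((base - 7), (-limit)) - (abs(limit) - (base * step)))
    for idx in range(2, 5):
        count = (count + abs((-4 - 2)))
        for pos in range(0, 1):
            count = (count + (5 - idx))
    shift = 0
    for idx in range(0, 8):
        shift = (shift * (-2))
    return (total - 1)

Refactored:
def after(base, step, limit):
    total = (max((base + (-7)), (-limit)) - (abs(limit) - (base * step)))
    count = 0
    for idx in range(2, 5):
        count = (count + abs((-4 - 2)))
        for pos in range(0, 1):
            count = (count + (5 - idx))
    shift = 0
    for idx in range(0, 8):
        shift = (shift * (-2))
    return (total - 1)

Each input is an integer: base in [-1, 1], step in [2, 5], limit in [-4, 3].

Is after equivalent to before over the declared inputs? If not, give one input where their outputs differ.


The two versions differ — the changes include arithmetic usage differs.
As a probe, take base=0, step=3, limit=-2: before runs count becomes 0; next total becomes 0; next at idx=2:; next count becomes 6; next at pos=0:; next count becomes 9; next at idx=3:; next count becomes 15; next at pos=0:; next count becomes 17; next at idx=4:; next count becomes 23; next at pos=0:; next count becomes 24; next shift becomes 0; next at idx=0:; next shift becomes 0; next at idx=1:; next shift becomes 0; next at idx=2:; next shift becomes 0; next at idx=3:; next shift becomes 0; next at idx=4:; next shift becomes 0; next at idx=5:; next shift becomes 0; next at idx=6:; next shift becomes 0; next at idx=7:; next shift becomes 0; next final value -1; after runs total becomes 0; next count becomes 0; next at idx=2:; next count becomes 6; next at pos=0:; next count becomes 9; next at idx=3:; next count becomes 15; next at pos=0:; next count becomes 17; next at idx=4:; next count becomes 23; next at pos=0:; next count becomes 24; next shift becomes 0; next at idx=0:; next shift becomes 0; next at idx=1:; next shift becomes 0; next at idx=2:; next shift becomes 0; next at idx=3:; next shift becomes 0; next at idx=4:; next shift becomes 0; next at idx=5:; next shift becomes 0; next at idx=6:; next shift becomes 0; next at idx=7:; next shift becomes 0; next final value -1; both end at -1.
Checked all 96 inputs in the declared domain: the outputs agree on every one.
verdict: equivalent


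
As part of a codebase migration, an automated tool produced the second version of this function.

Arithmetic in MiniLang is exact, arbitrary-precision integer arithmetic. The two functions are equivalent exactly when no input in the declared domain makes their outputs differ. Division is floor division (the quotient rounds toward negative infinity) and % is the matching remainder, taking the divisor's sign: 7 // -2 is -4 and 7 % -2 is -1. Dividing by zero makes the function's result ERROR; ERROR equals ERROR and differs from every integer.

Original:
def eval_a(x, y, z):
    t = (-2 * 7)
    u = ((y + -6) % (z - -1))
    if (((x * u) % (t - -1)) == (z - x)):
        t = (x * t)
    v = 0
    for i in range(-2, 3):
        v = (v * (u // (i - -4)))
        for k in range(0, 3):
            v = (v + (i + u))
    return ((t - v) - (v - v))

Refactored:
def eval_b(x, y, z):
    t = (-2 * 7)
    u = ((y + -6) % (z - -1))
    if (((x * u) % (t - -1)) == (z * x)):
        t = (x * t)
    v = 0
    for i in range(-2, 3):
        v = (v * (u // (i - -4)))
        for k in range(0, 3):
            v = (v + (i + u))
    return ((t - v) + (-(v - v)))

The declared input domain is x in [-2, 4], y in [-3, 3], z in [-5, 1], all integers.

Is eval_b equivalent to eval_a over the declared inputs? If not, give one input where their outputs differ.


Consider the input x=-2, y=-3, z=-2.
eval_a: t = -14; u = 0; (((x * u) % (t - -1)) == (z - x)) -> true; t = 28; v = 0; [i=-2]; v = 0; [k=0]; v = -2; [k=1]; v = -4; [k=2]; v = -6; [i=-1]; v = 0; [k=0]; v = -1; [k=1]; v = -2; [k=2]; v = -3; [i=0]; v = 0; [k=0]; v = 0; [k=1]; v = 0; [k=2]; v = 0; [i=1]; v = 0; [k=0]; v = 1; [k=1]; v = 2; [k=2]; v = 3; [i=2]; v = 0; [k=0]; v = 2; [k=1]; v = 4; [k=2]; v = 6; return 22
eval_b: t = -14; u = 0; (((x * u) % (t - -1)) == (z * x)) -> false; v = 0; [i=-2]; v = 0; [k=0]; v = -2; [k=1]; v = -4; [k=2]; v = -6; [i=-1]; v = 0; [k=0]; v = -1; [k=1]; v = -2; [k=2]; v = -3; [i=0]; v = 0; [k=0]; v = 0; [k=1]; v = 0; [k=2]; v = 0; [i=1]; v = 0; [k=0]; v = 1; [k=1]; v = 2; [k=2]; v = 3; [i=2]; v = 0; [k=0]; v = 2; [k=1]; v = 4; [k=2]; v = 6; return -20
22 != -20, so the rewrite changes behavior.
verdict: not equivalent; witness: x=-2, y=-3, z=-2


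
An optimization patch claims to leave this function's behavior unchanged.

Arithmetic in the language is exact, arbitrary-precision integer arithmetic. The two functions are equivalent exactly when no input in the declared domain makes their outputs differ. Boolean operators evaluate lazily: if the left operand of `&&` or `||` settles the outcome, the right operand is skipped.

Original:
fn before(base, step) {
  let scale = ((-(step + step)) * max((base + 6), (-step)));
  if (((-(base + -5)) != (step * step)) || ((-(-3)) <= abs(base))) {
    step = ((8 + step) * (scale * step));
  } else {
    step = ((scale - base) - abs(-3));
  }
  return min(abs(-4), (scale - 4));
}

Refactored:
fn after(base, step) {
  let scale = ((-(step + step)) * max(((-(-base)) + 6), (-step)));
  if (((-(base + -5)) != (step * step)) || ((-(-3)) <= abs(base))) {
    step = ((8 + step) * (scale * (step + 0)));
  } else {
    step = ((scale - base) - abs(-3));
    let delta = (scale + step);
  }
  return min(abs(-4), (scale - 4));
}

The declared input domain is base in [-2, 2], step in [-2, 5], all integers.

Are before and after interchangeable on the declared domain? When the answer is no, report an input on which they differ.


Differences: arithmetic usage differs; and constant usage differs; and local variable names differ; and statement counts differ — yet all 40 inputs agree.
verdict: equivalent


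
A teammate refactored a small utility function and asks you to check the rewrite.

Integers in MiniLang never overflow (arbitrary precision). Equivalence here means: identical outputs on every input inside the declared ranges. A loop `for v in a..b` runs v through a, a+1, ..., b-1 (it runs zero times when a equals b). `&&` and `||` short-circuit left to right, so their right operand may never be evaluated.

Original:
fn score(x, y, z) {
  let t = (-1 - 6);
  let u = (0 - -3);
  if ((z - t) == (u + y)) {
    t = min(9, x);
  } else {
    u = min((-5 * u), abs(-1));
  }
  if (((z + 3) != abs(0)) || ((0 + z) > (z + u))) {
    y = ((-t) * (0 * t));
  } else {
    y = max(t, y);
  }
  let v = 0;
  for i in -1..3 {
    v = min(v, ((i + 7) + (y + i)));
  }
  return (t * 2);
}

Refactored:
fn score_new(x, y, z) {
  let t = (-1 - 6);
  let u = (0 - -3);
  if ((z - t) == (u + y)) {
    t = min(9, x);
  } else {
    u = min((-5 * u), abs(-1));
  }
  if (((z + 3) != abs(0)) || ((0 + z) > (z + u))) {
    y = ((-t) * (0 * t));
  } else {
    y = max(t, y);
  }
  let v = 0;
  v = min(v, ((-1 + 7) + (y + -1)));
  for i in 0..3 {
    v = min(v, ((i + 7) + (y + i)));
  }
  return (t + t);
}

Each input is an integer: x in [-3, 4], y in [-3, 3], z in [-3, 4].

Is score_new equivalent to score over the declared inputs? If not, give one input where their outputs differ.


The two versions differ — the changes include loop structure differs, plus constant usage differs, plus arithmetic usage differs, plus min/max/abs usage differs, plus statement counts differ.
Tracing x=0, y=0, z=3: score: t becomes -7; next u becomes 3; next ((z - t) == (u + y)) evaluates to false; next u becomes -15; next (((z + 3) != abs(0)) || ((0 + z) > (z + u))) evaluates to true; next y becomes 0; next v becomes 0; next at i=-1:; next v becomes 0; next at i=0:; next v becomes 0; next at i=1:; next v becomes 0; next at i=2:; next v becomes 0; next final value -14 | score_new: t becomes -7; next u becomes 3; next ((z - t) == (u + y)) evaluates to false; next u becomes -15; next (((z + 3) != abs(0)) || ((0 + z) > (z + u))) evaluates to true; next y becomes 0; next v becomes 0; next v becomes 0; next at i=0:; next v becomes 0; next at i=1:; next v becomes 0; next at i=2:; next v becomes 0; next final value -14 — matching result -14.
Checked all 448 inputs in the declared domain: the outputs agree on every one.
verdict: equivalent


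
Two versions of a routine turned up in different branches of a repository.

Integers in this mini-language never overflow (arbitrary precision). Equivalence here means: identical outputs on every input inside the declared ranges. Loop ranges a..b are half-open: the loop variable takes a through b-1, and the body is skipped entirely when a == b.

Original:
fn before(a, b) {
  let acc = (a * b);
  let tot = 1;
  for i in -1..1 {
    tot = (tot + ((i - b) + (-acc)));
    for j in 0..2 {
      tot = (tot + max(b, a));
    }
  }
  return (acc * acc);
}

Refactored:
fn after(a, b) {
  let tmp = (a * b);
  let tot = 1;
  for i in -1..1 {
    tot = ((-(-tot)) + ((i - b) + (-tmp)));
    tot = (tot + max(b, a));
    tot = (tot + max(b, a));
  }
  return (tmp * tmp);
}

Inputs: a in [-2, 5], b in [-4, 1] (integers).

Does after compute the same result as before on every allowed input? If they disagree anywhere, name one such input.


Side by side, the visible changes include: local variable names differ; arithmetic usage differs; loop structure differs; min/max/abs usage differs.
Spot check at a=4, b=-1 — before: acc := -4 | tot := 1 | iter i=-1: | tot := 5 | iter j=0: | tot := 9 | iter j=1: | tot := 13 | iter i=0: | tot := 18 | iter j=0: | tot := 22 | iter j=1: | tot := 26 | result 16. after: tmp := -4 | tot := 1 | iter i=-1: | tot := 5 | tot := 9 | tot := 13 | iter i=0: | tot := 18 | tot := 22 | tot := 26 | result 16. Both give 16.
Sweeping the whole domain (48 inputs) finds no disagreement.
verdict: equivalent


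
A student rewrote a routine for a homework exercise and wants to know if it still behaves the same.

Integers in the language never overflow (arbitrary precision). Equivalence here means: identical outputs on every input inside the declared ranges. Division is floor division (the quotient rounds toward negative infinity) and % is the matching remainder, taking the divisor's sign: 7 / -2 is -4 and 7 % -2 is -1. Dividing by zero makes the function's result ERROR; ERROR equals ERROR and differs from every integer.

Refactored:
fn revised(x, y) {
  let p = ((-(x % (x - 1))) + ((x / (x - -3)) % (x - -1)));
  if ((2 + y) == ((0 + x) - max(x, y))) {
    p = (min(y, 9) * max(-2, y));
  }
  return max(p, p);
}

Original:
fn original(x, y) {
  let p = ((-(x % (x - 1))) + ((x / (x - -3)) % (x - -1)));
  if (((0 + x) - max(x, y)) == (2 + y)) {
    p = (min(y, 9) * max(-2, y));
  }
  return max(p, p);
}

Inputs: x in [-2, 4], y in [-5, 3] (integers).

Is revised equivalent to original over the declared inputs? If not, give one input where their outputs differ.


Reading the diff, among the changes: same computation, different form.
Spot check at x=-1, y=0 — original: hits division by zero so the output is ERROR. revised: hits division by zero so the output is ERROR. Both give ERROR.
Sweeping the whole domain (63 inputs) finds no disagreement.
verdict: equivalent


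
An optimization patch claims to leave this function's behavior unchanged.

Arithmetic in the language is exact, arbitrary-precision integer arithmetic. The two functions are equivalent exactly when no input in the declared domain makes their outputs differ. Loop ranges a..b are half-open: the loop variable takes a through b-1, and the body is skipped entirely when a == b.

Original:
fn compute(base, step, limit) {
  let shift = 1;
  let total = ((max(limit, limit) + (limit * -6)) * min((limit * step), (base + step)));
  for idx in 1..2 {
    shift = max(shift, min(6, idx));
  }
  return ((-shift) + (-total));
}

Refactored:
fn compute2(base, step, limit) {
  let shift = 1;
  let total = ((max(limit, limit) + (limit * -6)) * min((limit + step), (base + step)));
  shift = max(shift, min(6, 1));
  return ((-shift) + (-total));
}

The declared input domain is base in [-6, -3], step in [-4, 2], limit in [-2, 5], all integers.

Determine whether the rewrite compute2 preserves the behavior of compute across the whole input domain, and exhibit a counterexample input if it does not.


Evaluate both at base=-6, step=-4, limit=3.
compute: shift becomes 1; next total becomes 180; next at idx=1:; next shift becomes 1; next final value -181
compute2: shift becomes 1; next total becomes 150; next shift becomes 1; next final value -151
-181 != -151, so the rewrite changes behavior.
verdict: not equivalent; witness: base=-6, step=-4, limit=3


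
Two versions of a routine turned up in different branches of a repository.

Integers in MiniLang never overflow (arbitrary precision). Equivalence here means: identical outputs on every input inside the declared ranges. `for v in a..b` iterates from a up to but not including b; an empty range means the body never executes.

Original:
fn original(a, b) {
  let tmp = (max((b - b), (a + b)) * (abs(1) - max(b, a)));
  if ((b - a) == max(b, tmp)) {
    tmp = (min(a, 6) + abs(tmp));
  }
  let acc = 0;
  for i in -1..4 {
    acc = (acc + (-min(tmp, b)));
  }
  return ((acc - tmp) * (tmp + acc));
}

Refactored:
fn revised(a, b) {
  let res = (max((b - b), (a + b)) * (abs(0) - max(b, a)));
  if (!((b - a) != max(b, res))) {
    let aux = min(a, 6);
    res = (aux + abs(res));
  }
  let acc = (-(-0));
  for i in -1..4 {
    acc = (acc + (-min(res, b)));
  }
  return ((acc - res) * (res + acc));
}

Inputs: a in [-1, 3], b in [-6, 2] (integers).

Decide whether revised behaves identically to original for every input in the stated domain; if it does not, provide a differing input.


The rewrite breaks on a=-1, b=2, where the results are 24 and 96.
original: tmp=-1, then ((b - a) == max(b, tmp)) is false, then acc=0, then (i=-1), then acc=1, then (i=0), then acc=2, then (i=1), then acc=3, then (i=2), then acc=4, then (i=3), then acc=5, then returns 24
revised: res=-2, then (!((b - a) != max(b, res))) is false, then acc=0, then (i=-1), then acc=2, then (i=0), then acc=4, then (i=1), then acc=6, then (i=2), then acc=8, then (i=3), then acc=10, then returns 96
verdict: not equivalent; witness: a=-1, b=2


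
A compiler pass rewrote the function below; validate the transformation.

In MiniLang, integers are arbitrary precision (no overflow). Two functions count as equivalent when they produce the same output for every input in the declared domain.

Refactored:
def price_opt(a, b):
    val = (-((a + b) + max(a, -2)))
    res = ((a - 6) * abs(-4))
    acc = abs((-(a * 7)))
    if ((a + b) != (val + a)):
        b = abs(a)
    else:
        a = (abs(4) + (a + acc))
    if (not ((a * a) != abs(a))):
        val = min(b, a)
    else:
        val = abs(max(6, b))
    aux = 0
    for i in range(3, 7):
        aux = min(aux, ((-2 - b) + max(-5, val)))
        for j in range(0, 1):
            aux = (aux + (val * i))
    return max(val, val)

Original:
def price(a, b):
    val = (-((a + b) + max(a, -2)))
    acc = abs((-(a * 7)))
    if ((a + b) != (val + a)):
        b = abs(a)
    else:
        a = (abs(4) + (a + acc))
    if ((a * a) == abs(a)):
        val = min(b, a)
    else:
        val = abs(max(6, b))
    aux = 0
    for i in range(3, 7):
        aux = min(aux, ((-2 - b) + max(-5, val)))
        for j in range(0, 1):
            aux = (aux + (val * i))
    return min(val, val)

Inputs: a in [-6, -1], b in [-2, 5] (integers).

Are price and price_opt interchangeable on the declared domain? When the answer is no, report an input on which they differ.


The edit looks behavioral (`min(val, val)` became `max(val, val)`), but over these ranges it never changes the outcome; all 48 inputs agree.
verdict: equivalent


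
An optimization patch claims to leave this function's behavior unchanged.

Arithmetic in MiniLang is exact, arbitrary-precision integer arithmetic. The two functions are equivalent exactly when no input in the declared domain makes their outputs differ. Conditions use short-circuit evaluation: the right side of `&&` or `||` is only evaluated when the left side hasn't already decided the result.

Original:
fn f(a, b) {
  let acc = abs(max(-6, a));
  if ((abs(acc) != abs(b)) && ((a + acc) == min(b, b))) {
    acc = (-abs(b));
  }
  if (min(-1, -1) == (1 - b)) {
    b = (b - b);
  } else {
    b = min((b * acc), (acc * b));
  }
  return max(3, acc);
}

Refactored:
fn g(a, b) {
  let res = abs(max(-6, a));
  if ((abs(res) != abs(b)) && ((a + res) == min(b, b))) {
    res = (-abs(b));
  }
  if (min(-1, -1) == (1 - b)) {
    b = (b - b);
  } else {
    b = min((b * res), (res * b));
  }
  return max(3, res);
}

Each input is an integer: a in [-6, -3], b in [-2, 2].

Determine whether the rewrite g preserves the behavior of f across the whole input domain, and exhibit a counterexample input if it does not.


Reading the diff, among the changes: local variable names differ.
One worked example (a=-4, b=2) — f: acc=4, then ((abs(acc) != abs(b)) && ((a + acc) == min(b, b))) is false, then (min(-1, -1) == (1 - b)) is true, then b=0, then returns 4; g: res=4, then ((abs(res) != abs(b)) && ((a + res) == min(b, b))) is false, then (min(-1, -1) == (1 - b)) is true, then b=0, then returns 4; agreement on 4.
Every one of the 20 inputs gives matching results.
verdict: equivalent


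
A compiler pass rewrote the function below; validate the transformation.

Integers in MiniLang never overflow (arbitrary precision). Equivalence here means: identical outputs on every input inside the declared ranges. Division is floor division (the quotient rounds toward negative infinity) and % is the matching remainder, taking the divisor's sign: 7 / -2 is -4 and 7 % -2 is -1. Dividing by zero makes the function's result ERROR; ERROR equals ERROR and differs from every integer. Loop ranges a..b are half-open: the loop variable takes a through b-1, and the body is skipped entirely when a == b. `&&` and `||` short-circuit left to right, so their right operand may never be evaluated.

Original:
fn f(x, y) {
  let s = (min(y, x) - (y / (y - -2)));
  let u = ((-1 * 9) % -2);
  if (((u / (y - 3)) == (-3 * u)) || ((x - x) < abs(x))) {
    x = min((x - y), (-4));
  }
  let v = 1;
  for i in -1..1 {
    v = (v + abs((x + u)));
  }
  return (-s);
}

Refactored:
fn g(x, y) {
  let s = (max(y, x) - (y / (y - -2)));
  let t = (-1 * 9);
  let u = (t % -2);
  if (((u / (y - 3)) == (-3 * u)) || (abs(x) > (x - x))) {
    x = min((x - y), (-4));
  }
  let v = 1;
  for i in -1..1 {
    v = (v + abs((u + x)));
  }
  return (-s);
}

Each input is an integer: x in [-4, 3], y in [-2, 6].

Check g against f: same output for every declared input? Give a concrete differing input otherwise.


x=-4, y=-1 yields 3 from f but 0 from g.
verdict: not equivalent; witness: x=-4, y=-1


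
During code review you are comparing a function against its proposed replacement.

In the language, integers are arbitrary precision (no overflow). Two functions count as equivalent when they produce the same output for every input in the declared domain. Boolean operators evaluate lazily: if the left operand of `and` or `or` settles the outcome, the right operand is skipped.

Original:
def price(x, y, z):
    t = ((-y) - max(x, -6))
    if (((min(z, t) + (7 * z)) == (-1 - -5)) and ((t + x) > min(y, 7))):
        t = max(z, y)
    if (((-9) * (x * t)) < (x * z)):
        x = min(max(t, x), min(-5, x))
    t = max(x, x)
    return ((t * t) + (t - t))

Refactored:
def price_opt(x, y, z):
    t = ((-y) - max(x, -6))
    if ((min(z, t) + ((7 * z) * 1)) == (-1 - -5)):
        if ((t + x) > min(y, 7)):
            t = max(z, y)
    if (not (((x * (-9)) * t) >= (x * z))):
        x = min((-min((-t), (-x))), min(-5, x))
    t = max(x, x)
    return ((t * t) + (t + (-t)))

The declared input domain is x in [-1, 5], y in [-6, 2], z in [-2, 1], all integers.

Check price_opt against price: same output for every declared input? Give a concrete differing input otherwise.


The two are interchangeable: statement counts differ, plus boolean connective usage differs, plus arithmetic usage differs, plus comparison usage differs, plus branching structure differs, plus constant usage differs, plus min/max/abs usage differs, and every declared input agrees.
As a probe, take x=5, y=2, z=-1: price runs t := -7 | (((min(z, t) + (7 * z)) == (-1 - -5)) and ((t + x) > min(y, 7))): false | (((-9) * (x * t)) < (x * z)): false | t := 5 | result 25; price_opt runs t := -7 | ((min(z, t) + ((7 * z) * 1)) == (-1 - -5)): false | (not (((x * (-9)) * t) >= (x * z))): false | t := 5 | result 25; both end at 25.
Checked all 252 inputs in the declared domain: the outputs agree on every one.
verdict: equivalent


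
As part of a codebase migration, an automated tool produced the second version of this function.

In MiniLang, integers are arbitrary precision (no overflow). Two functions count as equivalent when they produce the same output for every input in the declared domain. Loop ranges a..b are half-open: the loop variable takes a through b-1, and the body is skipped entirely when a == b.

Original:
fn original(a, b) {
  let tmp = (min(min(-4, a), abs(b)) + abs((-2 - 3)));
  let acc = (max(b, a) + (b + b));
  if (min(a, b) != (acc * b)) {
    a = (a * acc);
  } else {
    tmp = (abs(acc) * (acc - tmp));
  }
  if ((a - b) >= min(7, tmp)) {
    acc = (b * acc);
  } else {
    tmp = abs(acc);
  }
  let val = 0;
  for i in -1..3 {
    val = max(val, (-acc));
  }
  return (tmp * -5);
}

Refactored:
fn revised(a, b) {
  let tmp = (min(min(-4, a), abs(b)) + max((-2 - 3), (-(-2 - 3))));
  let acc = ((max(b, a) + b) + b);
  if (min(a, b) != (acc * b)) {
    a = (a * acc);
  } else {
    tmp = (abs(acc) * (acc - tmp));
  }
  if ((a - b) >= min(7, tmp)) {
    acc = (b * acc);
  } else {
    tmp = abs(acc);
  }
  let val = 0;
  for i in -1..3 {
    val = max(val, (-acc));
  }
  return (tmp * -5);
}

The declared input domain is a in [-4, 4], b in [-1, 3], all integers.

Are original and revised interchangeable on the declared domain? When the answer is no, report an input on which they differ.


Comparing the listings, the differences include: min/max/abs usage differs, plus constant usage differs, plus arithmetic usage differs.
As a probe, take a=3, b=1: original runs tmp=1, then acc=5, then (min(a, b) != (acc * b)) is true, then a=15, then ((a - b) >= min(7, tmp)) is true, then acc=5, then val=0, then (i=-1), then val=0, then (i=0), then val=0, then (i=1), then val=0, then (i=2), then val=0, then returns -5; revised runs tmp=1, then acc=5, then (min(a, b) != (acc * b)) is true, then a=15, then ((a - b) >= min(7, tmp)) is true, then acc=5, then val=0, then (i=-1), then val=0, then (i=0), then val=0, then (i=1), then val=0, then (i=2), then val=0, then returns -5; both end at -5.
Checked all 45 inputs in the declared domain: the outputs agree on every one.
verdict: equivalent


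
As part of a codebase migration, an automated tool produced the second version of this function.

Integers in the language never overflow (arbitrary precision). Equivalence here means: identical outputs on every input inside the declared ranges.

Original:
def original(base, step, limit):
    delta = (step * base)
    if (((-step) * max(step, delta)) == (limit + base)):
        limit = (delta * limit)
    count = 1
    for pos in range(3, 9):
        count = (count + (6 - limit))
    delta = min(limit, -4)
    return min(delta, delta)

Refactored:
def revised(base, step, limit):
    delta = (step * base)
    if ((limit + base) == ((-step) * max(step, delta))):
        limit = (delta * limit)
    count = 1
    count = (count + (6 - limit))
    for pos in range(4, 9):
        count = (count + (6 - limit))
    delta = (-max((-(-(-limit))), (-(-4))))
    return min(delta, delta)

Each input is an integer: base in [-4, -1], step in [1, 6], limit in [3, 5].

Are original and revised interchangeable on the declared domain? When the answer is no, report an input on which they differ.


Equivalent — the differences include loop structure differs, statement counts differ, min/max/abs usage differs, constant usage differs, arithmetic usage differs, yet no declared input distinguishes the two.
Spot check at base=-3, step=2, limit=5 — original: delta becomes -6; next (((-step) * max(step, delta)) == (limit + base)) evaluates to false; next count becomes 1; next at pos=3:; next count becomes 2; next at pos=4:; next count becomes 3; next at pos=5:; next count becomes 4; next at pos=6:; next count becomes 5; next at pos=7:; next count becomes 6; next at pos=8:; next count becomes 7; next delta becomes -4; next final value -4. revised: delta becomes -6; next ((limit + base) == ((-step) * max(step, delta))) evaluates to false; next count becomes 1; next count becomes 2; next at pos=4:; next count becomes 3; next at pos=5:; next count becomes 4; next at pos=6:; next count becomes 5; next at pos=7:; next count becomes 6; next at pos=8:; next count becomes 7; next delta becomes -4; next final value -4. Both give -4.
Every one of the 72 inputs gives matching results.
verdict: equivalent


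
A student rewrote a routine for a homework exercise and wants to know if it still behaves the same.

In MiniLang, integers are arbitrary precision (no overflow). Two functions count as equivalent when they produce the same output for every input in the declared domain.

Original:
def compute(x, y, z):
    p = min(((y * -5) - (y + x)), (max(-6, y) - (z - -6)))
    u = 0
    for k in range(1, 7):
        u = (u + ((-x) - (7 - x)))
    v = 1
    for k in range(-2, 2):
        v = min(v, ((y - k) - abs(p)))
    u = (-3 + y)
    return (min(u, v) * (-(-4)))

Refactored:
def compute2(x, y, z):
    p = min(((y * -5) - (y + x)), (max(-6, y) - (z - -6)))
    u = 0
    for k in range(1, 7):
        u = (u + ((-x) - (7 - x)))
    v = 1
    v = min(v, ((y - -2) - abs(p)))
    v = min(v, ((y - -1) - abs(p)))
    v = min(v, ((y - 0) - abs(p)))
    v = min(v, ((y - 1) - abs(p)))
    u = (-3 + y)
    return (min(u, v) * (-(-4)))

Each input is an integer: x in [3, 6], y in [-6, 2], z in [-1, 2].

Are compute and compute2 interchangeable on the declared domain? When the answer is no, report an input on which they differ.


This is a faithful refactor — constant usage differs, and statement counts differ, and arithmetic usage differs, and loop structure differs, and min/max/abs usage differs, but the computed results match everywhere.
Tracing x=6, y=1, z=-1: compute: p = -12; u = 0; [k=1]; u = -7; [k=2]; u = -14; [k=3]; u = -21; [k=4]; u = -28; [k=5]; u = -35; [k=6]; u = -42; v = 1; [k=-2]; v = -9; [k=-1]; v = -10; [k=0]; v = -11; [k=1]; v = -12; u = -2; return -48 | compute2: p = -12; u = 0; [k=1]; u = -7; [k=2]; u = -14; [k=3]; u = -21; [k=4]; u = -28; [k=5]; u = -35; [k=6]; u = -42; v = 1; v = -9; v = -10; v = -11; v = -12; u = -2; return -48 — matching result -48.
An exhaustive pass over the 144 declared inputs shows identical outputs.
verdict: equivalent


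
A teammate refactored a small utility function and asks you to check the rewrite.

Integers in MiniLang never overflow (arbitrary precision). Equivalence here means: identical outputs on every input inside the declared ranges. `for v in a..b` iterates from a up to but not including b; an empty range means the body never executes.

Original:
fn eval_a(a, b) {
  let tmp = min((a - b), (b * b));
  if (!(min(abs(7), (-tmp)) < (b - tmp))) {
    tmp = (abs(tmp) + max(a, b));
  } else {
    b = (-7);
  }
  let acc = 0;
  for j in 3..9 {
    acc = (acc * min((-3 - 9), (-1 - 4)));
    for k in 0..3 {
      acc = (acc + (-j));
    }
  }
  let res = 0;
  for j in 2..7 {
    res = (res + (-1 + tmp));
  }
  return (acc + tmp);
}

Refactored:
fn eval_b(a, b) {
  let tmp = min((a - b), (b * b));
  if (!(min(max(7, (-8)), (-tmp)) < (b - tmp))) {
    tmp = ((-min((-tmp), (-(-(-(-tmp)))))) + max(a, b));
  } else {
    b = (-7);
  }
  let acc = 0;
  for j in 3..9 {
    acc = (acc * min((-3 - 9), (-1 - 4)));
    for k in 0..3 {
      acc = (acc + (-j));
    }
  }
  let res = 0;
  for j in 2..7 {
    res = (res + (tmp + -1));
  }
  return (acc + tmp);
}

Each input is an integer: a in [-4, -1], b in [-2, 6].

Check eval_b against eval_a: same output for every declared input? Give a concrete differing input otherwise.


Equivalent. The one real change (`7` became `8`) has no effect anywhere in the declared ranges.
An exhaustive pass over the 36 declared inputs shows identical outputs.
Spot check at a=-4, b=6 — eval_a: tmp=-10, then (!(min(abs(7), (-tmp)) < (b - tmp))) is false, then b=-7, then acc=0, then (j=3), then acc=0, then (k=0), then acc=-3, then (k=1), then acc=-6, then (k=2), then acc=-9, then (j=4), then acc=108, then (k=0), then acc=104, then (k=1), then acc=100, then (k=2), then acc=96, then (j=5), then acc=-1152, then (k=0), then acc=-1157, then (k=1), then acc=-1162, then (k=2), then acc=-1167, then (j=6), then acc=14004, then (k=0), then acc=13998, then (k=1), then acc=13992, then (k=2), then acc=13986, then (j=7), then acc=-167832, then (k=0), then acc=-167839, then (k=1), then acc=-167846, then (k=2), then acc=-167853, then (j=8), then acc=2014236, then (k=0), then acc=2014228, then (k=1), then acc=2014220, then (k=2), then acc=2014212, then res=0, then (j=2), then res=-11, then (j=3), then res=-22, then (j=4), then res=-33, then (j=5), then res=-44, then (j=6), then res=-55, then returns 2014202. eval_b: tmp=-10, then (!(min(max(7, (-8)), (-tmp)) < (b - tmp))) is false, then b=-7, then acc=0, then (j=3), then acc=0, then (k=0), then acc=-3, then (k=1), then acc=-6, then (k=2), then acc=-9, then (j=4), then acc=108, then (k=0), then acc=104, then (k=1), then acc=100, then (k=2), then acc=96, then (j=5), then acc=-1152, then (k=0), then acc=-1157, then (k=1), then acc=-1162, then (k=2), then acc=-1167, then (j=6), then acc=14004, then (k=0), then acc=13998, then (k=1), then acc=13992, then (k=2), then acc=13986, then (j=7), then acc=-167832, then (k=0), then acc=-167839, then (k=1), then acc=-167846, then (k=2), then acc=-167853, then (j=8), then acc=2014236, then (k=0), then acc=2014228, then (k=1), then acc=2014220, then (k=2), then acc=2014212, then res=0, then (j=2), then res=-11, then (j=3), then res=-22, then (j=4), then res=-33, then (j=5), then res=-44, then (j=6), then res=-55, then returns 2014202. Both give 2014202.
verdict: equivalent


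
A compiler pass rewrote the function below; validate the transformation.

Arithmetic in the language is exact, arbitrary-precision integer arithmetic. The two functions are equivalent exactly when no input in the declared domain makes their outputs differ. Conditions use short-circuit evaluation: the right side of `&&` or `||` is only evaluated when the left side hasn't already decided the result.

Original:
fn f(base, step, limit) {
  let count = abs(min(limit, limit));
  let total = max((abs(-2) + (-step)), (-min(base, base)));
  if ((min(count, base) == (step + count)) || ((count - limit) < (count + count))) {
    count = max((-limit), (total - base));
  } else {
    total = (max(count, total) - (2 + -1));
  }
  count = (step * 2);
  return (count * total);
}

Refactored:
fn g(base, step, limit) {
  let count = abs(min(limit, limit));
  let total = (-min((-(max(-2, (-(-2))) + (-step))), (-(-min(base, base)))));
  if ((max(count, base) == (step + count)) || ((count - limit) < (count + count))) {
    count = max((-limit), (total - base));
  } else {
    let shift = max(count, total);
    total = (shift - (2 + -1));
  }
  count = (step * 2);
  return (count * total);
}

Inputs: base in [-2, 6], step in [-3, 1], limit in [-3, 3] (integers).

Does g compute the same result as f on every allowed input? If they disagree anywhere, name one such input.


These are not equivalent — on base=-2, step=-3, limit=-1 the outputs split (-30 vs -24).
f: count=1, then total=5, then ((min(count, base) == (step + count)) || ((count - limit) < (count + count))) is true, then count=7, then count=-6, then returns -30
g: count=1, then total=5, then ((max(count, base) == (step + count)) || ((count - limit) < (count + count))) is false, then shift=5, then total=4, then count=-6, then returns -24
verdict: not equivalent; witness: base=-2, step=-3, limit=-1


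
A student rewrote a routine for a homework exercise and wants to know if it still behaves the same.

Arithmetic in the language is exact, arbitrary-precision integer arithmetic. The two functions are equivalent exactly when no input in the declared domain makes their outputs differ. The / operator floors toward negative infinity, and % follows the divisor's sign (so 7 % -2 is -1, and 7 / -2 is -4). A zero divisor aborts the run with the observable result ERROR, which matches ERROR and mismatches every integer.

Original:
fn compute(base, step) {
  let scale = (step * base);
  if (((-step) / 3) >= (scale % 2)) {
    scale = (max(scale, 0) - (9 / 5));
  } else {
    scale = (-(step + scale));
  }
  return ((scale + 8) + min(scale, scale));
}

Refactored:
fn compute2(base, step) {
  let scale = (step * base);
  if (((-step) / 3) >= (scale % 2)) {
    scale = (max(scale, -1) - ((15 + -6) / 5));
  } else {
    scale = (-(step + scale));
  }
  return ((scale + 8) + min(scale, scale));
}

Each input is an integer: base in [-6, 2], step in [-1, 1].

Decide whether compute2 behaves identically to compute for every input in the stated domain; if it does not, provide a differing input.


Consider the input base=2, step=-1.
compute: scale becomes -2; next (((-step) / 3) >= (scale % 2)) evaluates to true; next scale becomes -1; next final value 6
compute2: scale becomes -2; next (((-step) / 3) >= (scale % 2)) evaluates to true; next scale becomes -2; next final value 4
6 against 4: the behavior changed.
verdict: not equivalent; witness: base=2, step=-1


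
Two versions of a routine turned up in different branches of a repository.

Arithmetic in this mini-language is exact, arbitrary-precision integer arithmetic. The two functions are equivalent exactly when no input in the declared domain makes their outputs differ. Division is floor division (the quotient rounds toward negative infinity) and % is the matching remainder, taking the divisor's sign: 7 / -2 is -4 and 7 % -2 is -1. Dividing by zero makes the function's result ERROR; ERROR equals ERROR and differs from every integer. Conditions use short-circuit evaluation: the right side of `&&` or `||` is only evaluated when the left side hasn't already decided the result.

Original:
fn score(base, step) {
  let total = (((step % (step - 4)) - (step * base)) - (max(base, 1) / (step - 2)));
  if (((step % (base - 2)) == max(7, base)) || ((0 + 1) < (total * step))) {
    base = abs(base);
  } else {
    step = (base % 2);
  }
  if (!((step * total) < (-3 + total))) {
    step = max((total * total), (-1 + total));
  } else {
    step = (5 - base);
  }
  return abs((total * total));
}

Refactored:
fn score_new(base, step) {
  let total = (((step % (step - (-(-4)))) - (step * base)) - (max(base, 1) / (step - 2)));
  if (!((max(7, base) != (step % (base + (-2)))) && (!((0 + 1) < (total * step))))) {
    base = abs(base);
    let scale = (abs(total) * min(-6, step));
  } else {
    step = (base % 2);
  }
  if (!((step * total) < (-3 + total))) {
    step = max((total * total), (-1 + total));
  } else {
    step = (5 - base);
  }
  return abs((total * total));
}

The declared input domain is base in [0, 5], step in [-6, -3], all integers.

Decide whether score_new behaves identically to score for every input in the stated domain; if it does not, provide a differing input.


Side by side, the visible changes include: min/max/abs usage differs, plus statement counts differ, plus comparison usage differs, plus local variable names differ, plus constant usage differs, plus boolean connective usage differs, plus arithmetic usage differs.
As a probe, take base=3, step=-4: score runs total = 9; (((step % (base - 2)) == max(7, base)) || ((0 + 1) < (total * step))) -> false; step = 1; (!((step * total) < (-3 + total))) -> true; step = 81; return 81; score_new runs total = 9; (!((max(7, base) != (step % (base + (-2)))) && (!((0 + 1) < (total * step))))) -> false; step = 1; (!((step * total) < (-3 + total))) -> true; step = 81; return 81; both end at 81.
Every one of the 24 inputs gives matching results.
verdict: equivalent


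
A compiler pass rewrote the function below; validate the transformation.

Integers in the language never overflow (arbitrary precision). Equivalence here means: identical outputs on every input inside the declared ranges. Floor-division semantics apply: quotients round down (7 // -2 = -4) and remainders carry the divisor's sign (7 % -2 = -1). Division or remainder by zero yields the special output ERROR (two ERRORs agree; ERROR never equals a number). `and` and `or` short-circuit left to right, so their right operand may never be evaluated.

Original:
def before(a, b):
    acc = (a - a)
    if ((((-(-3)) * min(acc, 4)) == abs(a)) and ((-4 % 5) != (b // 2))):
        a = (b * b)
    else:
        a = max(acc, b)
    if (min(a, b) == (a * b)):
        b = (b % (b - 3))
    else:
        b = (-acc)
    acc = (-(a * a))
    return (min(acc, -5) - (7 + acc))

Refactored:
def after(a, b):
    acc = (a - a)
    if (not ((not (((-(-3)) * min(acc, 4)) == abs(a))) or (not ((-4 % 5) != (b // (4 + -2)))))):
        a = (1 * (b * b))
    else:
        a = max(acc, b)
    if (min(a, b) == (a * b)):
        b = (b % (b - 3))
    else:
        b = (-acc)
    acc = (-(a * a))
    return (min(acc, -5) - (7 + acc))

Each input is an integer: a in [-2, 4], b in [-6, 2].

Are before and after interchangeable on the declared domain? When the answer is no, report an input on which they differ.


The two versions differ — the changes include constant usage differs; also boolean connective usage differs; also arithmetic usage differs.
One worked example (a=1, b=-4) — before: acc = 0; ((((-(-3)) * min(acc, 4)) == abs(a)) and ((-4 % 5) != (b // 2))) -> false; a = 0; (min(a, b) == (a * b)) -> false; b = 0; acc = 0; return -12; after: acc = 0; (not ((not (((-(-3)) * min(acc, 4)) == abs(a))) or (not ((-4 % 5) != (b // (4 + -2)))))) -> false; a = 0; (min(a, b) == (a * b)) -> false; b = 0; acc = 0; return -12; agreement on -12.
Sweeping the whole domain (63 inputs) finds no disagreement.
verdict: equivalent


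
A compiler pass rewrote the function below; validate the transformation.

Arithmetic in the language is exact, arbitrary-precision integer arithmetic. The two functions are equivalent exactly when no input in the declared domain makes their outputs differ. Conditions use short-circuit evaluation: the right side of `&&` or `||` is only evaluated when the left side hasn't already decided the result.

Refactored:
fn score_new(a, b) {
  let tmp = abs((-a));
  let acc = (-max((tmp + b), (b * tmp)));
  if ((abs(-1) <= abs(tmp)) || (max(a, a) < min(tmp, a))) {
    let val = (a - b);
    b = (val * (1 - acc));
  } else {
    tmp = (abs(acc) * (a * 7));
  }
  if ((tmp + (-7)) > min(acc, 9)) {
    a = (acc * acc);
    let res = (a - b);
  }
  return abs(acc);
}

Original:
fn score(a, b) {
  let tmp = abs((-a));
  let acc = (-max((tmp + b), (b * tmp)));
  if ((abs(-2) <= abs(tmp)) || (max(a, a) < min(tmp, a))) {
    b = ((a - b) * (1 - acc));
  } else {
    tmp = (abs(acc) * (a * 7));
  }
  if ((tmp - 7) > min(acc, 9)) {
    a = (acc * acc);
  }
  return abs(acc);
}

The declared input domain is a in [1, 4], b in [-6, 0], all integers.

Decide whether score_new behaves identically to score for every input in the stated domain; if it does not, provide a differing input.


The suspicious edit (`-2` became `-1`) never changes the result for any input inside the declared domain; all 28 inputs agree.
verdict: equivalent
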